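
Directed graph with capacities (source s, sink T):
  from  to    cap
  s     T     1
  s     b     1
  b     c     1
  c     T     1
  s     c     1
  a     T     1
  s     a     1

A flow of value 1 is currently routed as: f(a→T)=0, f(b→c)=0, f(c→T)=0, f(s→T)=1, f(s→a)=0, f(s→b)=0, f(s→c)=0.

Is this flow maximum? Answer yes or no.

No

Residual path s→c→T has bottleneck 1 > 0.
Pushing 1 along it raises the flow to 2, so the given flow is not maximum.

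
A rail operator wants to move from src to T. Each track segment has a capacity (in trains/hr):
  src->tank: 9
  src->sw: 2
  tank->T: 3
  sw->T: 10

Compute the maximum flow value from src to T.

5

Augment src->tank->T: bottleneck 3. Total 3.
Augment src->sw->T: bottleneck 2. Total 5.
No augmenting path remains in the residual graph.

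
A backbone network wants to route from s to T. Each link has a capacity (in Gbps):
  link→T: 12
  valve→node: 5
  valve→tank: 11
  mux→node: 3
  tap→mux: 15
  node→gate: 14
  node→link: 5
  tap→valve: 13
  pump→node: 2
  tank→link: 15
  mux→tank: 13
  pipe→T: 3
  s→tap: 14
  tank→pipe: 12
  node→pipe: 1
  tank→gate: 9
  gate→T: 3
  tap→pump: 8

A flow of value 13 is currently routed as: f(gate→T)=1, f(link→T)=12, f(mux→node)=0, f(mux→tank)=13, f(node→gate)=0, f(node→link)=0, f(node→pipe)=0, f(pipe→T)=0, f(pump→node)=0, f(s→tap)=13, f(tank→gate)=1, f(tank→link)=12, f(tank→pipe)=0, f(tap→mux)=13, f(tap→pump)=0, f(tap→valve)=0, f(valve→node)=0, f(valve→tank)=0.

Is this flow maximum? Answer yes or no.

No

Residual path s→tap→mux→node→gate→T has bottleneck 1 > 0.
Pushing 1 along it raises the flow to 14, so the given flow is not maximum.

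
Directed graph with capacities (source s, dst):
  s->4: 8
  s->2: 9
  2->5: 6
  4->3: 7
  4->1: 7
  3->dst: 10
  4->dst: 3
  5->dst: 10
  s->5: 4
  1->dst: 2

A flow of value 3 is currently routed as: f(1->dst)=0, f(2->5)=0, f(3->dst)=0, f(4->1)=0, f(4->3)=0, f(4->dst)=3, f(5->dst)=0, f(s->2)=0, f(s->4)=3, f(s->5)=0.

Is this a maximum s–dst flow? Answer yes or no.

No

Residual path s->5->dst has bottleneck 4 > 0.
Pushing 4 along it raises the flow to 7, so the given flow is not maximum.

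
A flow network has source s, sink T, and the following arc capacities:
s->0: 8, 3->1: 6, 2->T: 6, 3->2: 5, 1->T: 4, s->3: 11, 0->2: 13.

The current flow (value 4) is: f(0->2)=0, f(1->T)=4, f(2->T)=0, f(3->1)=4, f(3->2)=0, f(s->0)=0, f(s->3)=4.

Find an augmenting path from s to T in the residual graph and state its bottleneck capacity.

Residual along s->3->2->T: s->3: 7, 3->2: 5, 2->T: 6.
Bottleneck = min = 5.

s->3->2->T, bottleneck 5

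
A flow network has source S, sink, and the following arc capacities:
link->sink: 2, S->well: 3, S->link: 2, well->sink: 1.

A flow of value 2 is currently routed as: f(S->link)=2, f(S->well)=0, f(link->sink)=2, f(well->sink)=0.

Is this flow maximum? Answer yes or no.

No

Residual path S->well->sink has bottleneck 1 > 0.
Pushing 1 along it raises the flow to 3, so the given flow is not maximum.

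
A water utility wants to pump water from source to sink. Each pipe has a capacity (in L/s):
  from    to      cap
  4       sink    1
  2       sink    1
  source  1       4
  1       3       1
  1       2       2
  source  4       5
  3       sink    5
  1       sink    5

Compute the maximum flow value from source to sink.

Augment source->1->sink: bottleneck 4. Total 4.
Augment source->4->sink: bottleneck 1. Total 5.
No augmenting path remains in the residual graph.

5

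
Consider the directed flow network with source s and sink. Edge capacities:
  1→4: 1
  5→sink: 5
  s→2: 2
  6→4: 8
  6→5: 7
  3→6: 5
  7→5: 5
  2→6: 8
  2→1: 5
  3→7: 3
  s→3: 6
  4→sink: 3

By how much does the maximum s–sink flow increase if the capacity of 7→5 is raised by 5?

Original max flow = 8.
Edge 7→5 does not cross the min cut (source side {s}), so extra capacity there cannot help.
New max flow = 8. Increase = 0.

0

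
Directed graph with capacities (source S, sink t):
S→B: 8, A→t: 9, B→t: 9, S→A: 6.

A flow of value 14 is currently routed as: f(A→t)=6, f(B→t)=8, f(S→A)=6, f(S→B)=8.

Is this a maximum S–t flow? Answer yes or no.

Yes

Residual reachable from S: {S}; t is not reachable.
Saturated cut: S→A, S→B with total capacity 14 = current flow value. Flow is maximum.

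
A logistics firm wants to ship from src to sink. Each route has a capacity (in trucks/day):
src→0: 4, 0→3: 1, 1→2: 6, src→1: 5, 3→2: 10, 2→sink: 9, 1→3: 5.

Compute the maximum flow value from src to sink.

Augment src→1→2→sink: bottleneck 5. Total 5.
Augment src→0→3→2→sink: bottleneck 1. Total 6.
No augmenting path remains in the residual graph.

6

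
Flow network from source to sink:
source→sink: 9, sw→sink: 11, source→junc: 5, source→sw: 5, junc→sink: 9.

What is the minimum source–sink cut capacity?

19

Max flow = 19 (via 3 augmenting paths).
In the residual at optimum, the set reachable from source is {source}.
Cut edges: source→junc (cap 5), source→sw (cap 5), source→sink (cap 9). Sum = 19.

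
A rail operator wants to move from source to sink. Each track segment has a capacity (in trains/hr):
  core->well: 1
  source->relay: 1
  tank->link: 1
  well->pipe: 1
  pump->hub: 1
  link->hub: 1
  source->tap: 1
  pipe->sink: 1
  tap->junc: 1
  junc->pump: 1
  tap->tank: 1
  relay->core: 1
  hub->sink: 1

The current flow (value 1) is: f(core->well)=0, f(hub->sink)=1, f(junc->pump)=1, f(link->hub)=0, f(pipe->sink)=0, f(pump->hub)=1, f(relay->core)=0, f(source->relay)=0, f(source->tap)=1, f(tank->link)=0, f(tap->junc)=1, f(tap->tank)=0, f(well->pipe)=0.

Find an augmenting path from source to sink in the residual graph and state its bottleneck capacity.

source->relay->core->well->pipe->sink, bottleneck 1

Residual along source->relay->core->well->pipe->sink: source->relay: 1, relay->core: 1, core->well: 1, well->pipe: 1, pipe->sink: 1.
Bottleneck = min = 1.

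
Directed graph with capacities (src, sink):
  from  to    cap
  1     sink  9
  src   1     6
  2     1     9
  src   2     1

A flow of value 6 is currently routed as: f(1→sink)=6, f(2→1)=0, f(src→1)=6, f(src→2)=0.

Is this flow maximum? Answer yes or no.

Residual path src→2→1→sink has bottleneck 1 > 0.
Pushing 1 along it raises the flow to 7, so the given flow is not maximum.

No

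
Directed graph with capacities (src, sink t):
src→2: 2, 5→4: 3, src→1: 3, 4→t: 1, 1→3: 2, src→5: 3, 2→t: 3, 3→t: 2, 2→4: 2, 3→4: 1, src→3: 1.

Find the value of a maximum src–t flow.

Augment src→2→t: bottleneck 2. Total 2.
Augment src→3→t: bottleneck 1. Total 3.
Augment src→1→3→t: bottleneck 1. Total 4.
Augment src→5→4→t: bottleneck 1. Total 5.
No augmenting path remains in the residual graph.

5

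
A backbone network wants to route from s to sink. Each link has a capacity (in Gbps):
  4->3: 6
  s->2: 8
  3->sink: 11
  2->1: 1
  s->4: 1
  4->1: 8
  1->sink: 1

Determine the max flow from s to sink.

2

Augment s->4->3->sink: bottleneck 1. Total 1.
Augment s->2->1->sink: bottleneck 1. Total 2.
No augmenting path remains in the residual graph.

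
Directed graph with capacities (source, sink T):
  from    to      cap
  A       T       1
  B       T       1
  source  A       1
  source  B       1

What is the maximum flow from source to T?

Augment source->A->T: bottleneck 1. Total 1.
Augment source->B->T: bottleneck 1. Total 2.
No augmenting path remains in the residual graph.

2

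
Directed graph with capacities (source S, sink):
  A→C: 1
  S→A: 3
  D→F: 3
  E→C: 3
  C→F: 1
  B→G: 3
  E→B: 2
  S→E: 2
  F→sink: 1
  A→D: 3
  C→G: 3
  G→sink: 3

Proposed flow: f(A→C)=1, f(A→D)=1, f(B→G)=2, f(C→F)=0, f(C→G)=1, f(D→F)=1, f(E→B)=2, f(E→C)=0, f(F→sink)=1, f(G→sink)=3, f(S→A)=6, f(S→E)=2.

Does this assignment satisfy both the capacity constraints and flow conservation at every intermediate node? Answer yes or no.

Capacity violated on S→A: flow 6 > capacity 3.

No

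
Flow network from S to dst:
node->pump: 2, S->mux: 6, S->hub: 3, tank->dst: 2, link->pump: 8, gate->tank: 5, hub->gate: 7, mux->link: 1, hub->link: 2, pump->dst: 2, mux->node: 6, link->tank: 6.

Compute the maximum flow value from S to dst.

4

Augment S->hub->gate->tank->dst: bottleneck 2. Total 2.
Augment S->hub->link->pump->dst: bottleneck 1. Total 3.
Augment S->mux->link->pump->dst: bottleneck 1. Total 4.
No augmenting path remains in the residual graph.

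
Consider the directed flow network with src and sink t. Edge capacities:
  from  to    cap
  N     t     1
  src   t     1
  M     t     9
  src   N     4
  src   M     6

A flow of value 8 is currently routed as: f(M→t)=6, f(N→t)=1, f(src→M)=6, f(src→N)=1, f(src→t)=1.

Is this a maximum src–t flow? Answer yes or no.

Yes

Residual reachable from src: {N, src}; t is not reachable.
Saturated cut: src→M, src→t, N→t with total capacity 8 = current flow value. Flow is maximum.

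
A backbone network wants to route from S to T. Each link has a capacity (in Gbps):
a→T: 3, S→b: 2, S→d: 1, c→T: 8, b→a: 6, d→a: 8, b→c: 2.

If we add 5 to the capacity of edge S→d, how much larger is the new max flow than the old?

Original max flow = 3.
After raising cap(S→d), augmenting paths through that edge carry 2 more units.
New max flow = 5. Increase = 2.

2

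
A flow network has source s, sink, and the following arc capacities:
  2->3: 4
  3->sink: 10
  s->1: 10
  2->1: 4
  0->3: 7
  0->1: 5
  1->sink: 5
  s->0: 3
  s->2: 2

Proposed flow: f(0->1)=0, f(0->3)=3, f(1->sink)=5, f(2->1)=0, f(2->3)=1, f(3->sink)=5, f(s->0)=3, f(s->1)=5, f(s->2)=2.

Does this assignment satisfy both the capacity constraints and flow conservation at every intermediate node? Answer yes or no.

No

Conservation fails at 2: inflow 2 ≠ outflow 1.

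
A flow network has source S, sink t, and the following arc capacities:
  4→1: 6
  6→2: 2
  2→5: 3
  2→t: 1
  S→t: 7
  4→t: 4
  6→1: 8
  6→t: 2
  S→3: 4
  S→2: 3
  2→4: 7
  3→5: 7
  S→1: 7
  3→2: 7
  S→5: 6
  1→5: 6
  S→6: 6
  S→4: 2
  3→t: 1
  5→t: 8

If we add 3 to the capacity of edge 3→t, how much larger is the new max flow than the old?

3

Original max flow = 23.
After raising cap(3→t), augmenting paths through that edge carry 3 more units.
New max flow = 26. Increase = 3.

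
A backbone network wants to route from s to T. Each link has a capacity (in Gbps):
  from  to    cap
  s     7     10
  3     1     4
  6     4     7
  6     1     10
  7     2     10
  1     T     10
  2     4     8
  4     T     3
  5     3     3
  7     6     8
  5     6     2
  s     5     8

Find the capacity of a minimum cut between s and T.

13

Max flow = 13 (via 4 augmenting paths).
In the residual at optimum, the set reachable from s is {1, 2, 3, 4, 5, 6, 7, s}.
Cut edges: 1→T (cap 10), 4→T (cap 3). Sum = 13.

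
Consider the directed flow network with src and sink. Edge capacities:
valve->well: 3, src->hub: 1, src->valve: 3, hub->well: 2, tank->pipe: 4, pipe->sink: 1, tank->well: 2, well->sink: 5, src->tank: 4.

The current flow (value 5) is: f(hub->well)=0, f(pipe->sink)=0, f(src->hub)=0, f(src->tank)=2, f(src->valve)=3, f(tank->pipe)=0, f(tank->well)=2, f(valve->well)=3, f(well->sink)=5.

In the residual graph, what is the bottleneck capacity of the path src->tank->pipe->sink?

1

Residual capacities along the path: src->tank: 2, tank->pipe: 4, pipe->sink: 1.
Minimum is 1.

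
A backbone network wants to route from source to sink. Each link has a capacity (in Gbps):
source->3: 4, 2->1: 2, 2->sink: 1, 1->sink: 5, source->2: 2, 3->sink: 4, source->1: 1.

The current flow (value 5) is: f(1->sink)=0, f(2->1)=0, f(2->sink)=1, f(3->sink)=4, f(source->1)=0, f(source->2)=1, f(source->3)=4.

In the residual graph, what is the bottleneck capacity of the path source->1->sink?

1

Residual capacities along the path: source->1: 1, 1->sink: 5.
Minimum is 1.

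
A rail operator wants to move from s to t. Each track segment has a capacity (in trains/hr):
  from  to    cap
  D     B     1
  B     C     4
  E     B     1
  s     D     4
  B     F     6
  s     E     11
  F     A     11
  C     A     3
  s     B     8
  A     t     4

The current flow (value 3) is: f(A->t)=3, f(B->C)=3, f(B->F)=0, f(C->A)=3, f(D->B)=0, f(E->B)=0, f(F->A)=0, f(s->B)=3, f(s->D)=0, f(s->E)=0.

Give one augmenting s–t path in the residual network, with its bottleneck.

s->B->F->A->t, bottleneck 1

Residual along s->B->F->A->t: s->B: 5, B->F: 6, F->A: 11, A->t: 1.
Bottleneck = min = 1.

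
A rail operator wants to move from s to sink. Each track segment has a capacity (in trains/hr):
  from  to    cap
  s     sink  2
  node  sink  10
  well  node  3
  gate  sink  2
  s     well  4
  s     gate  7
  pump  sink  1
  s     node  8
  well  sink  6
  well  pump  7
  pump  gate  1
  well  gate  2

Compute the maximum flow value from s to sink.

Augment s->sink: bottleneck 2. Total 2.
Augment s->well->sink: bottleneck 4. Total 6.
Augment s->node->sink: bottleneck 8. Total 14.
Augment s->gate->sink: bottleneck 2. Total 16.
No augmenting path remains in the residual graph.

16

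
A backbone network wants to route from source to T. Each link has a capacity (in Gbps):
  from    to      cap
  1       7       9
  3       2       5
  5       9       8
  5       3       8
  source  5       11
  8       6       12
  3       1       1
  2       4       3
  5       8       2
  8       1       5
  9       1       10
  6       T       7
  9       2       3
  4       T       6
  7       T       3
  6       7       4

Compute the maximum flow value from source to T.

Augment source→5→8→6→T: bottleneck 2. Total 2.
Augment source→5→9→1→7→T: bottleneck 3. Total 5.
Augment source→5→9→2→4→T: bottleneck 3. Total 8.
No augmenting path remains in the residual graph.

8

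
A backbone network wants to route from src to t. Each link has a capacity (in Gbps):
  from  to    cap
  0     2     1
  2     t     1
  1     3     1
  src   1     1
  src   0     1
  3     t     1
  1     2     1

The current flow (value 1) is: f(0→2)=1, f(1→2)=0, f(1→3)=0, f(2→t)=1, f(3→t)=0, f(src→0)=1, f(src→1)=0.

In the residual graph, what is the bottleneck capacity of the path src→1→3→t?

1

Residual capacities along the path: src→1: 1, 1→3: 1, 3→t: 1.
Minimum is 1.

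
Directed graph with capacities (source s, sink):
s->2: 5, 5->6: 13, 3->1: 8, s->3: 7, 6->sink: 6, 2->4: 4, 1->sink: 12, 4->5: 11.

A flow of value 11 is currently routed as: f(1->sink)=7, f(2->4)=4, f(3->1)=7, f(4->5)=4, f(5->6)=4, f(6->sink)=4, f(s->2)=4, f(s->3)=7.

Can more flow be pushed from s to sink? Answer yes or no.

No

Residual reachable from s: {2, s}; sink is not reachable.
Saturated cut: 2->4, s->3 with total capacity 11 = current flow value. Flow is maximum.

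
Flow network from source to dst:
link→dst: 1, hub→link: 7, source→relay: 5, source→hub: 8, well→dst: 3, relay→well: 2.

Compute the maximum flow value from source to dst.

Augment source→relay→well→dst: bottleneck 2. Total 2.
Augment source→hub→link→dst: bottleneck 1. Total 3.
No augmenting path remains in the residual graph.

3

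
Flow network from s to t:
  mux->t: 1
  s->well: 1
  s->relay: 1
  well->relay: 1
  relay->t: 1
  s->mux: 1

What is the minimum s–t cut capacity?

Max flow = 2 (via 2 augmenting paths).
In the residual at optimum, the set reachable from s is {relay, s, well}.
Cut edges: s->mux (cap 1), relay->t (cap 1). Sum = 2.

2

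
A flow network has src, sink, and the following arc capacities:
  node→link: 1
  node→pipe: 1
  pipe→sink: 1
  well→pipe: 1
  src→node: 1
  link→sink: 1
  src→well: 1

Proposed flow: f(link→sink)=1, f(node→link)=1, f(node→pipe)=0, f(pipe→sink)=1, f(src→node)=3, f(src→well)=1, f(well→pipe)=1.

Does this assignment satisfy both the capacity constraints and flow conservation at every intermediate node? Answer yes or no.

Capacity violated on src→node: flow 3 > capacity 1.

No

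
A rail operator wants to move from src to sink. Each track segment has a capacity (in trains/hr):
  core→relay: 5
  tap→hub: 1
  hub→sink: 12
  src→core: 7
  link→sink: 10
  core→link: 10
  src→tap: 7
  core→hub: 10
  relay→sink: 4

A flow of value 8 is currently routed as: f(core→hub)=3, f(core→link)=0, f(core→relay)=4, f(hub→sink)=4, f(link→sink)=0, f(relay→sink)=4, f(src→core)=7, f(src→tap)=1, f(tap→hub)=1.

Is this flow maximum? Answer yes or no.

Residual reachable from src: {src, tap}; sink is not reachable.
Saturated cut: src→core, tap→hub with total capacity 8 = current flow value. Flow is maximum.

Yes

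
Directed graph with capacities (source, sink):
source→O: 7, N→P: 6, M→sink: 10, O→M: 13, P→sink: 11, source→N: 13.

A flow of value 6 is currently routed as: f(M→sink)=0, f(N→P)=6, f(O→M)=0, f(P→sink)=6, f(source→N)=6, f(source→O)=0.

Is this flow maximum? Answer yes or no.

Residual path source→O→M→sink has bottleneck 7 > 0.
Pushing 7 along it raises the flow to 13, so the given flow is not maximum.

No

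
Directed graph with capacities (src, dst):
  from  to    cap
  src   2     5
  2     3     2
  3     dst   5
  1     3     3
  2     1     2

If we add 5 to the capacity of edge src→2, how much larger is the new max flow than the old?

0

Original max flow = 4.
Edge src→2 does not cross the min cut (source side {2, src}), so extra capacity there cannot help.
New max flow = 4. Increase = 0.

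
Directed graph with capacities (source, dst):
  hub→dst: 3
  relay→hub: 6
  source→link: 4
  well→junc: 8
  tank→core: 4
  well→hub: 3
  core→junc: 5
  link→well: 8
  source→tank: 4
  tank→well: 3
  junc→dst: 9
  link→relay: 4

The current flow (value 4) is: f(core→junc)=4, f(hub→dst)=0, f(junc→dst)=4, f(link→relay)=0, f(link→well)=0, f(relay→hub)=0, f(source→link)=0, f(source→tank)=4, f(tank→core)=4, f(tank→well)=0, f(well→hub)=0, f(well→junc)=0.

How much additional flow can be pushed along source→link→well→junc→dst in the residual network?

Residual capacities along the path: source→link: 4, link→well: 8, well→junc: 8, junc→dst: 5.
Minimum is 4.

4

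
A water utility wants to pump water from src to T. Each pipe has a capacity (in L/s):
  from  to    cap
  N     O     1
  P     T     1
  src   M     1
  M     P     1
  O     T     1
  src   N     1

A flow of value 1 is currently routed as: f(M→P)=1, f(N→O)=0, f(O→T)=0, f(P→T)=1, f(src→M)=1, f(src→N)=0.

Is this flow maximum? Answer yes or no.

Residual path src→N→O→T has bottleneck 1 > 0.
Pushing 1 along it raises the flow to 2, so the given flow is not maximum.

No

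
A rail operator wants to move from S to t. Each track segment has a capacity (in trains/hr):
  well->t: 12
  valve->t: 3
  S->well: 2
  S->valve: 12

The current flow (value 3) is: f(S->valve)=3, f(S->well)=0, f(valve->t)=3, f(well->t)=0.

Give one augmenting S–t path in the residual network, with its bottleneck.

S->well->t, bottleneck 2

Residual along S->well->t: S->well: 2, well->t: 12.
Bottleneck = min = 2.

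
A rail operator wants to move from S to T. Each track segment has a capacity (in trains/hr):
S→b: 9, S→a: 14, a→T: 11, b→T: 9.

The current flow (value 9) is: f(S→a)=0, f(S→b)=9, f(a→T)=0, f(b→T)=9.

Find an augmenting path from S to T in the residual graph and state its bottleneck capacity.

Residual along S→a→T: S→a: 14, a→T: 11.
Bottleneck = min = 11.

S→a→T, bottleneck 11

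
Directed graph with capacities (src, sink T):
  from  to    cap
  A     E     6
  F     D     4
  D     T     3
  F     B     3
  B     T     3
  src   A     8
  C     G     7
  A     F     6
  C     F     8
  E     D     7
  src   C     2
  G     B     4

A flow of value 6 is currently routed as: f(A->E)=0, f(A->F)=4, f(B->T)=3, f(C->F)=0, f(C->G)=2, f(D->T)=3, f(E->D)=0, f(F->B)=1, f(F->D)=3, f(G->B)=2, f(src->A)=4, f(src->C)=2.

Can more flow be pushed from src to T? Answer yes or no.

Residual reachable from src: {A, B, C, D, E, F, G, src}; T is not reachable.
Saturated cut: B->T, D->T with total capacity 6 = current flow value. Flow is maximum.

No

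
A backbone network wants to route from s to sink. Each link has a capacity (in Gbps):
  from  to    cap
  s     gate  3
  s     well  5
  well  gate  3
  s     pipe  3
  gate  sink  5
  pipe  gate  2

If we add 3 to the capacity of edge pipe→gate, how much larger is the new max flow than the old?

0

Original max flow = 5.
Edge pipe→gate does not cross the min cut (source side {gate, pipe, s, well}), so extra capacity there cannot help.
New max flow = 5. Increase = 0.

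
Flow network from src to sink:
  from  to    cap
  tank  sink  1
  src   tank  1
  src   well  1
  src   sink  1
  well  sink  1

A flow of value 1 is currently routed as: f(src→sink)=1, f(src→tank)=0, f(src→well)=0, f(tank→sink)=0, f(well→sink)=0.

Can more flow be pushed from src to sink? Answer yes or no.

Yes

Residual path src→well→sink has bottleneck 1 > 0.
Pushing 1 along it raises the flow to 2, so the given flow is not maximum.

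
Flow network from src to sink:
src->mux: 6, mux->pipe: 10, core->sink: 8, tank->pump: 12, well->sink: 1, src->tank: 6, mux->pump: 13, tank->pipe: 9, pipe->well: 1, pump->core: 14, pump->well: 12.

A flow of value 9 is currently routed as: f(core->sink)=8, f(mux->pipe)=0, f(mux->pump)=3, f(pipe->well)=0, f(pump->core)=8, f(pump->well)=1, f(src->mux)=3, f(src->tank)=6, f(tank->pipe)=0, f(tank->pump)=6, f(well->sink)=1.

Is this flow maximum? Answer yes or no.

Residual reachable from src: {core, mux, pipe, pump, src, tank, well}; sink is not reachable.
Saturated cut: core->sink, well->sink with total capacity 9 = current flow value. Flow is maximum.

Yes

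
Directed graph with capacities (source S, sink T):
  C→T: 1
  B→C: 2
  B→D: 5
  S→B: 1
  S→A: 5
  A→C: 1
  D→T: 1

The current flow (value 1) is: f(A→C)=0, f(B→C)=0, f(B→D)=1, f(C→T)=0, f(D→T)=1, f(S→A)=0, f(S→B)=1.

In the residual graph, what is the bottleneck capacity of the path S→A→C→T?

1

Residual capacities along the path: S→A: 5, A→C: 1, C→T: 1.
Minimum is 1.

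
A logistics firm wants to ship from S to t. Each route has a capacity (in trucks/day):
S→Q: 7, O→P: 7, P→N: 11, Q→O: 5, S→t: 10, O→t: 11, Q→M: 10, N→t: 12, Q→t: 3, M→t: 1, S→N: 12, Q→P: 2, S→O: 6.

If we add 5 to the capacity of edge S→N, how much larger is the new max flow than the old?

Original max flow = 35.
Even with extra capacity on S→N, another cut of capacity 35 remains binding.
New max flow = 35. Increase = 0.

0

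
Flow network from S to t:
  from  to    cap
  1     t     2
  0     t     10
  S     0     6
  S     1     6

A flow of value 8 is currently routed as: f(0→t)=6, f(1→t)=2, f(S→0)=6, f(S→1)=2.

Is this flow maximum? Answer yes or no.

Residual reachable from S: {1, S}; t is not reachable.
Saturated cut: S→0, 1→t with total capacity 8 = current flow value. Flow is maximum.

Yes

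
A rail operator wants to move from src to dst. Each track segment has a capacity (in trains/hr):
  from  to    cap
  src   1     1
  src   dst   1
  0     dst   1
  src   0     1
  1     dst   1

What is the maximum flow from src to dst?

Augment src->dst: bottleneck 1. Total 1.
Augment src->0->dst: bottleneck 1. Total 2.
Augment src->1->dst: bottleneck 1. Total 3.
No augmenting path remains in the residual graph.

3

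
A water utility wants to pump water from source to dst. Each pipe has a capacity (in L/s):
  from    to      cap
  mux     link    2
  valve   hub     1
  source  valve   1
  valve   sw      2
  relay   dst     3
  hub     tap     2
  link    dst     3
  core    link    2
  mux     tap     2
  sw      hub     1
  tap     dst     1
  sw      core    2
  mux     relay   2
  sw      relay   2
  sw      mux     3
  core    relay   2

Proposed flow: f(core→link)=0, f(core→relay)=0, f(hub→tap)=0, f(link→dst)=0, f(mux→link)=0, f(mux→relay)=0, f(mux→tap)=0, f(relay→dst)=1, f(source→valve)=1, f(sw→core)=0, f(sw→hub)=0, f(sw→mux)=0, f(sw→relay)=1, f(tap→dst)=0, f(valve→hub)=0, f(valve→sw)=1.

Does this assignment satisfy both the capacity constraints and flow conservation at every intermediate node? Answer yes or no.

Yes

Every edge has 0 ≤ f(e) ≤ cap(e).
At each intermediate node, inflow equals outflow.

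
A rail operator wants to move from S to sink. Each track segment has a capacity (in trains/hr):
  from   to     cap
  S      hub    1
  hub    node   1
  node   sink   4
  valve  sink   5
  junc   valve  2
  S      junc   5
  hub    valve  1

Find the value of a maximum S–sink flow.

Augment S→hub→node→sink: bottleneck 1. Total 1.
Augment S→junc→valve→sink: bottleneck 2. Total 3.
No augmenting path remains in the residual graph.

3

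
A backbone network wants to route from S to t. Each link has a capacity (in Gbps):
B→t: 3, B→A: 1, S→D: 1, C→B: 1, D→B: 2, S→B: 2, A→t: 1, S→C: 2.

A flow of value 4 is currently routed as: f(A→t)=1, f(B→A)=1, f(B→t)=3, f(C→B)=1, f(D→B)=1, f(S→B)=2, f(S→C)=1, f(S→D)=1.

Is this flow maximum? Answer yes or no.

Yes

Residual reachable from S: {C, S}; t is not reachable.
Saturated cut: S→D, S→B, C→B with total capacity 4 = current flow value. Flow is maximum.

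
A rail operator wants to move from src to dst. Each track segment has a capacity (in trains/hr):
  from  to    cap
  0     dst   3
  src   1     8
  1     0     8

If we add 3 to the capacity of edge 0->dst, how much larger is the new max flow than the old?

3

Original max flow = 3.
After raising cap(0->dst), augmenting paths through that edge carry 3 more units.
New max flow = 6. Increase = 3.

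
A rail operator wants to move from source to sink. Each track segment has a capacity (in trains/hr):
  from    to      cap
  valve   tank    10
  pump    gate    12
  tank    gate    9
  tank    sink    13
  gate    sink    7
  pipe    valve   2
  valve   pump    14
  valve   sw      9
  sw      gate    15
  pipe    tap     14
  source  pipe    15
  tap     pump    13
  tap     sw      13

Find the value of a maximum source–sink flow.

9

Augment source→pipe→valve→tank→sink: bottleneck 2. Total 2.
Augment source→pipe→tap→pump→gate→sink: bottleneck 7. Total 9.
No augmenting path remains in the residual graph.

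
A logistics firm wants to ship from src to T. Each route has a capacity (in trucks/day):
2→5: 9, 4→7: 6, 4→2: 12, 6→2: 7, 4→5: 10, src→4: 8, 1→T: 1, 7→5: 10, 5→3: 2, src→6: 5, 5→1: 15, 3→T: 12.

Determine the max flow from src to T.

3

Augment src→4→5→3→T: bottleneck 2. Total 2.
Augment src→4→5→1→T: bottleneck 1. Total 3.
No augmenting path remains in the residual graph.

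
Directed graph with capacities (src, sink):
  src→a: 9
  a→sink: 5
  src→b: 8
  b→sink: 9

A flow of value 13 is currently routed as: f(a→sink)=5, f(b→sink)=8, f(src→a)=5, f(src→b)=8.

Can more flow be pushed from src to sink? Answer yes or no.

Residual reachable from src: {a, src}; sink is not reachable.
Saturated cut: src→b, a→sink with total capacity 13 = current flow value. Flow is maximum.

No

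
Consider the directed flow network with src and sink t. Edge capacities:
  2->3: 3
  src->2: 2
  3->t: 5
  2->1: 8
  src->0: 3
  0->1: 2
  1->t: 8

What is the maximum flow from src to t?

4

Augment src->0->1->t: bottleneck 2. Total 2.
Augment src->2->1->t: bottleneck 2. Total 4.
No augmenting path remains in the residual graph.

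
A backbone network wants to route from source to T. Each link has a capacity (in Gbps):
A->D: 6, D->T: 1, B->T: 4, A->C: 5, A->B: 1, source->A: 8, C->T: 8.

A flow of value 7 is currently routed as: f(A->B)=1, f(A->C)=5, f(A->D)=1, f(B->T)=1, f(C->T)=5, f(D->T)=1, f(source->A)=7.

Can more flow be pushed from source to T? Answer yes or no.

No

Residual reachable from source: {A, D, source}; T is not reachable.
Saturated cut: A->B, A->C, D->T with total capacity 7 = current flow value. Flow is maximum.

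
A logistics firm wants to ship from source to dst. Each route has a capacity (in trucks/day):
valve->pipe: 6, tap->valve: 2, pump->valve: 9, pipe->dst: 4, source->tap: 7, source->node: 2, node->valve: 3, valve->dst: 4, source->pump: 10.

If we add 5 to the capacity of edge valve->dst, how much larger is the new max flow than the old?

5

Original max flow = 8.
After raising cap(valve->dst), augmenting paths through that edge carry 5 more units.
New max flow = 13. Increase = 5.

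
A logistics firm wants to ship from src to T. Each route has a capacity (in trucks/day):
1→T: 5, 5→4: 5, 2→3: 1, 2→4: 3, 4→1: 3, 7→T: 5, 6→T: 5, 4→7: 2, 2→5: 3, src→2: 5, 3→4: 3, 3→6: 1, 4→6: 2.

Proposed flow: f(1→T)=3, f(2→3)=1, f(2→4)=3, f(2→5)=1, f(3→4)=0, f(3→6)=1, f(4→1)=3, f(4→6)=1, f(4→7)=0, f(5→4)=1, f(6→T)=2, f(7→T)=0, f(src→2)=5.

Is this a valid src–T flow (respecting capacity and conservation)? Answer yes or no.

Yes

Every edge has 0 ≤ f(e) ≤ cap(e).
At each intermediate node, inflow equals outflow.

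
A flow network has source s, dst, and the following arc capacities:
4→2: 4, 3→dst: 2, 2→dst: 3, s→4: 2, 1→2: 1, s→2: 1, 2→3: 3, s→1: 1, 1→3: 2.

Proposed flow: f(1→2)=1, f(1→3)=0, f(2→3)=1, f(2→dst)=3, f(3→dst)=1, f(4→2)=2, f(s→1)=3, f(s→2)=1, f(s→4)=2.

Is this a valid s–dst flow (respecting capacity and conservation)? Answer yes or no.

Capacity violated on s→1: flow 3 > capacity 1.

No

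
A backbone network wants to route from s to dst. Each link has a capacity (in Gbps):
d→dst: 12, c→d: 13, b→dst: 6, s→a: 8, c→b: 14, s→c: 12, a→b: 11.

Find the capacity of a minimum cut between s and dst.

Max flow = 18 (via 2 augmenting paths).
In the residual at optimum, the set reachable from s is {a, b, s}.
Cut edges: s→c (cap 12), b→dst (cap 6). Sum = 18.

18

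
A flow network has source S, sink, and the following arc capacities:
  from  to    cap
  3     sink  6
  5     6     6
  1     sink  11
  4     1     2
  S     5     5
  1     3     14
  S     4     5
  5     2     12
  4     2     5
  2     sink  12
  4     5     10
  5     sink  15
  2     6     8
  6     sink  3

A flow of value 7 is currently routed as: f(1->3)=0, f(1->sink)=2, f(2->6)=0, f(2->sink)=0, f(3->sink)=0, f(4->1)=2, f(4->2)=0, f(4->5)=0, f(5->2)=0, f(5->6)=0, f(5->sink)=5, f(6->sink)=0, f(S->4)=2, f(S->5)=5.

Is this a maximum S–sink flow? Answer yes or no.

No

Residual path S->4->5->sink has bottleneck 3 > 0.
Pushing 3 along it raises the flow to 10, so the given flow is not maximum.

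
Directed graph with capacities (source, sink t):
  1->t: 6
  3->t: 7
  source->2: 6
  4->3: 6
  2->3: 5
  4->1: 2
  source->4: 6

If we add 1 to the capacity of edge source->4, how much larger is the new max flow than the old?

0

Original max flow = 9.
Edge source->4 does not cross the min cut (source side {2, 3, 4, source}), so extra capacity there cannot help.
New max flow = 9. Increase = 0.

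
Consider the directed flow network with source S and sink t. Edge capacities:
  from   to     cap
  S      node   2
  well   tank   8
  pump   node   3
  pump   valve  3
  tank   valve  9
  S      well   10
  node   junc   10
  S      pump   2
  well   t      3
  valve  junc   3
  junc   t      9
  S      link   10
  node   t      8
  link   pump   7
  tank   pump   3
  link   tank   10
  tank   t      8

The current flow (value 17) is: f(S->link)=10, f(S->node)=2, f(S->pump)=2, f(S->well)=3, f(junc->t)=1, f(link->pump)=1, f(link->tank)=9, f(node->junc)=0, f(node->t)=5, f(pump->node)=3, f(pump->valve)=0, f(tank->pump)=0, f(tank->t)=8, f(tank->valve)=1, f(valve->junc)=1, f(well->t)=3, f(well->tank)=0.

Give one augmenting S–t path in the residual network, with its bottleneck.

Residual along S->well->tank->valve->junc->t: S->well: 7, well->tank: 8, tank->valve: 8, valve->junc: 2, junc->t: 8.
Bottleneck = min = 2.

S->well->tank->valve->junc->t, bottleneck 2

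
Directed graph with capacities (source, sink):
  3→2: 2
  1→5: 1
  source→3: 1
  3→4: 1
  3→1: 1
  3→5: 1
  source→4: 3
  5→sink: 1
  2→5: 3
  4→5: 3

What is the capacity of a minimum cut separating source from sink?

Max flow = 1 (via 1 augmenting path).
In the residual at optimum, the set reachable from source is {1, 2, 3, 4, 5, source}.
Cut edges: 5→sink (cap 1). Sum = 1.

1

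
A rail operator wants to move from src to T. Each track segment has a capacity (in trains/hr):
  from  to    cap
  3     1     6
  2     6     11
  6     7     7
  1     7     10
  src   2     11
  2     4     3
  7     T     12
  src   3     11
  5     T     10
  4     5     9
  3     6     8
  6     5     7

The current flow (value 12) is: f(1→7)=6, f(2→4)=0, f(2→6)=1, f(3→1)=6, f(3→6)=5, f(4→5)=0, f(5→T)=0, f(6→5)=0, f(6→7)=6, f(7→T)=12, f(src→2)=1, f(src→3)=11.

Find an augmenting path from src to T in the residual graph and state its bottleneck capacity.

Residual along src→2→6→5→T: src→2: 10, 2→6: 10, 6→5: 7, 5→T: 10.
Bottleneck = min = 7.

src→2→6→5→T, bottleneck 7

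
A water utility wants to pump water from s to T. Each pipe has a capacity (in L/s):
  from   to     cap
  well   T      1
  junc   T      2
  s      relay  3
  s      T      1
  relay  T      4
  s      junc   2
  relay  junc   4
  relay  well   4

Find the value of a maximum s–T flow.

6

Augment s->T: bottleneck 1. Total 1.
Augment s->relay->T: bottleneck 3. Total 4.
Augment s->junc->T: bottleneck 2. Total 6.
No augmenting path remains in the residual graph.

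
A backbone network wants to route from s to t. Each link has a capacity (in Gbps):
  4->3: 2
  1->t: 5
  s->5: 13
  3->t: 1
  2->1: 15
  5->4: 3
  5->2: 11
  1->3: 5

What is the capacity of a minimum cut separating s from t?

6

Max flow = 6 (via 2 augmenting paths).
In the residual at optimum, the set reachable from s is {1, 2, 3, 4, 5, s}.
Cut edges: 1->t (cap 5), 3->t (cap 1). Sum = 6.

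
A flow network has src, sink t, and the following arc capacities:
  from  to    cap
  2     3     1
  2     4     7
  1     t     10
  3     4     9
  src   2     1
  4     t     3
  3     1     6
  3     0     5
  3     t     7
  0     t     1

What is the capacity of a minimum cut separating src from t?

1

Max flow = 1 (via 1 augmenting path).
In the residual at optimum, the set reachable from src is {src}.
Cut edges: src→2 (cap 1). Sum = 1.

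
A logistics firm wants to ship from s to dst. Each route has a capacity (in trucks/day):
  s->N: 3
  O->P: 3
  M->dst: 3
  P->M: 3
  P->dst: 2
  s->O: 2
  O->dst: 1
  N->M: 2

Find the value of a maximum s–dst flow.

Augment s->O->dst: bottleneck 1. Total 1.
Augment s->O->P->dst: bottleneck 1. Total 2.
Augment s->N->M->dst: bottleneck 2. Total 4.
No augmenting path remains in the residual graph.

4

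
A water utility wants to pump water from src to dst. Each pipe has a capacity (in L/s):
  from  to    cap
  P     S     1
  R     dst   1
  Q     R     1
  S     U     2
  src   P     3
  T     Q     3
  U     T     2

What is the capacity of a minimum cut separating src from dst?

1

Max flow = 1 (via 1 augmenting path).
In the residual at optimum, the set reachable from src is {P, src}.
Cut edges: P->S (cap 1). Sum = 1.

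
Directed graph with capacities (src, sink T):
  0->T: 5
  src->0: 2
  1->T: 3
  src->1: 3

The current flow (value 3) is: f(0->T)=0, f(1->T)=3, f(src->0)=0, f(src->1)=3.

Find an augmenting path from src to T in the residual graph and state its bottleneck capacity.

src->0->T, bottleneck 2

Residual along src->0->T: src->0: 2, 0->T: 5.
Bottleneck = min = 2.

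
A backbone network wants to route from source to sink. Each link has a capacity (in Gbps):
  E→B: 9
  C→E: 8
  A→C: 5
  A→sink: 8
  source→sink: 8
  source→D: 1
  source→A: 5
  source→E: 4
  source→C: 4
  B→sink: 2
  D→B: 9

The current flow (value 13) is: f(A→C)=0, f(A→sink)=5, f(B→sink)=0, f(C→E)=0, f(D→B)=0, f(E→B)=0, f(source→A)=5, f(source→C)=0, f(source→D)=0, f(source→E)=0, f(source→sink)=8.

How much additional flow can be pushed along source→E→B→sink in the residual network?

Residual capacities along the path: source→E: 4, E→B: 9, B→sink: 2.
Minimum is 2.

2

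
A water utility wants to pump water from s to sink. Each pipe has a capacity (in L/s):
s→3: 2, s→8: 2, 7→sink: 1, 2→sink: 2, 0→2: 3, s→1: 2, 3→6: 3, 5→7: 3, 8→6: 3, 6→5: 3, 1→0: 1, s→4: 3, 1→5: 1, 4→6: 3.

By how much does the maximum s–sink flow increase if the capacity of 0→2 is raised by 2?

Original max flow = 2.
Edge 0→2 does not cross the min cut (source side {1, 3, 4, 5, 6, 7, 8, s}), so extra capacity there cannot help.
New max flow = 2. Increase = 0.

0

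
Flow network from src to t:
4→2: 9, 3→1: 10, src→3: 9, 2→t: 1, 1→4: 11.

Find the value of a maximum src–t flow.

Augment src→3→1→4→2→t: bottleneck 1. Total 1.
No augmenting path remains in the residual graph.

1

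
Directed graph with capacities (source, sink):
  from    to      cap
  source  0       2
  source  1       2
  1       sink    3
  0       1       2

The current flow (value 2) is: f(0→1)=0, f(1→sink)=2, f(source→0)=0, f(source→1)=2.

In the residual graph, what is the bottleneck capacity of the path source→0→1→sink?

Residual capacities along the path: source→0: 2, 0→1: 2, 1→sink: 1.
Minimum is 1.

1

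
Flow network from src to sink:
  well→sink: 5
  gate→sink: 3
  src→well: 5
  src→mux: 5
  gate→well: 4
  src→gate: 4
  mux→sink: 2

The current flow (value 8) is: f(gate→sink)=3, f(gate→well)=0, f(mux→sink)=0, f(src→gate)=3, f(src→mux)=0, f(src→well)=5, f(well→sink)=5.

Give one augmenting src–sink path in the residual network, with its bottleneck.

src→mux→sink, bottleneck 2

Residual along src→mux→sink: src→mux: 5, mux→sink: 2.
Bottleneck = min = 2.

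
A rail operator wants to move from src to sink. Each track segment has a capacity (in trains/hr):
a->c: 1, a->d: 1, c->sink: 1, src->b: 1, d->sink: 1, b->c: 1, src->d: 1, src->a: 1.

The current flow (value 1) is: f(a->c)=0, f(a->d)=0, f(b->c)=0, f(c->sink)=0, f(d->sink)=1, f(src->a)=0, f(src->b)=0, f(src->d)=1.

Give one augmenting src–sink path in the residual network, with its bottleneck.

src->b->c->sink, bottleneck 1

Residual along src->b->c->sink: src->b: 1, b->c: 1, c->sink: 1.
Bottleneck = min = 1.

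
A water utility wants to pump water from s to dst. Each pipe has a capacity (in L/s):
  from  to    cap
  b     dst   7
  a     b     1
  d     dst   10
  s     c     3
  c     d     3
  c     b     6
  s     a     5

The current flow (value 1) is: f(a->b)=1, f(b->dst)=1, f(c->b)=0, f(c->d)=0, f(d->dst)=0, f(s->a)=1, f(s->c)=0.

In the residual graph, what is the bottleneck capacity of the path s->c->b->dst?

3

Residual capacities along the path: s->c: 3, c->b: 6, b->dst: 6.
Minimum is 3.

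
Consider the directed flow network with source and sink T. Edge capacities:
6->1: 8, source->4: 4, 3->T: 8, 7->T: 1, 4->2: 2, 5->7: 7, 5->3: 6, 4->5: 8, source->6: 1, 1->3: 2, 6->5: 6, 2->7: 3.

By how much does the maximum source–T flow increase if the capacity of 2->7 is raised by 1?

Original max flow = 5.
Edge 2->7 does not cross the min cut (source side {source}), so extra capacity there cannot help.
New max flow = 5. Increase = 0.

0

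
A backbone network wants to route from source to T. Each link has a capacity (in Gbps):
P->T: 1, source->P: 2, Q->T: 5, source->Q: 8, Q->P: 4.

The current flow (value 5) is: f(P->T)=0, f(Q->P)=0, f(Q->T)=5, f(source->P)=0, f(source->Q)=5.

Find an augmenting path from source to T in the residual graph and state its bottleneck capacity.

Residual along source->P->T: source->P: 2, P->T: 1.
Bottleneck = min = 1.

source->P->T, bottleneck 1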